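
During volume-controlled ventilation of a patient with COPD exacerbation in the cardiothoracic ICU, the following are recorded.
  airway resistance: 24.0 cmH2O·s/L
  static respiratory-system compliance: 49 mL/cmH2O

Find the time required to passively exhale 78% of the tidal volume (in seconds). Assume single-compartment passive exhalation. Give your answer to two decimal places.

1.78

τ = R × C = 24.0 × 49 mL/cmH2O = 24.0 × 0.049 L/cmH2O = 1.176 s.
Exhaled fraction f = 1 − e^(−t/τ) → t = −τ·ln(1 − f) = −1.176·ln(0.22) = 1.781 s.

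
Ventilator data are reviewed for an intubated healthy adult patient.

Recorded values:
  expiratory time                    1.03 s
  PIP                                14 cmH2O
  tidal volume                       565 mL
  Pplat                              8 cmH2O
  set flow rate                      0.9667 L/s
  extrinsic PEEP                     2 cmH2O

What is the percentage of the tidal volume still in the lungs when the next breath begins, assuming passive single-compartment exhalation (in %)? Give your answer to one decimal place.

17.2

R = (PIP − Pplat)/V̇ = (14 − 8) / 0.9667 = 6.0/0.9667 = 6.207 cmH2O·s/L.
C = Vt/(Pplat − PEEP) = 565.0 / (8 − 2) = 565.0/6.0 = 94.167 mL/cmH2O.
τ = R × C = 6.207 × 0.09417 L/cmH2O = 0.5845 s.
Fraction remaining at end-expiration = e^(−Te/τ) = e^(−1.03/0.5845) = 0.1717 → 17.17%.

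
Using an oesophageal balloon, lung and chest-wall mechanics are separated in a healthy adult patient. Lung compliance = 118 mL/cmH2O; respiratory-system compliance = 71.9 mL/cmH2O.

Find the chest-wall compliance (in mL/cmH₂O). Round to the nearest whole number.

184

1/Ccw = 1/Crs − 1/CL.
1/Ccw = 1/71.9 − 1/118 = 0.005434.
Ccw = 184.03 mL/cmH2O.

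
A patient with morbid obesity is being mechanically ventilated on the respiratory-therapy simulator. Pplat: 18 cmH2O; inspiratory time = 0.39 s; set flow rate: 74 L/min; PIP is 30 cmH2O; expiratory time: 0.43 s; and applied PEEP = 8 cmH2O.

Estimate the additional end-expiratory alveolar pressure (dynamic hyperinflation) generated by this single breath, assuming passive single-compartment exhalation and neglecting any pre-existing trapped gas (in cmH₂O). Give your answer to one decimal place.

Flow: 74 L/min ÷ 60 = 1.2333 L/s.
Vt = flow × Ti = 1.2333 L/s × 0.39 s × 1000 mL/L = 480.99 mL.
R = (PIP − Pplat)/V̇ = (30 − 18) / 1.2333 = 12.0/1.2333 = 9.73 cmH2O·s/L.
C = Vt/(Pplat − PEEP) = 480.99 / (18 − 8) = 480.99/10.0 = 48.099 mL/cmH2O.
τ = R × C = 9.73 × 0.0481 L/cmH2O = 0.468 s.
Fraction remaining = e^(−Te/τ) = e^(−0.43/0.468) = 0.399; trapped volume = 480.99 × 0.399 = 191.92 mL.
Additional alveolar pressure from trapping ≈ V_trapped / C = 191.92 / 48.099 = 3.99 cmH2O.

4.0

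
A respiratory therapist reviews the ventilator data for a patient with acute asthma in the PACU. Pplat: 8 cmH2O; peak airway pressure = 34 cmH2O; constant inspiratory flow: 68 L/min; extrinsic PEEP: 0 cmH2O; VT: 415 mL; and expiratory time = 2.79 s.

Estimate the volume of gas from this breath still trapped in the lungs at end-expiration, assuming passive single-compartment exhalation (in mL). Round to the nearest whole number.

Flow: 68 L/min ÷ 60 = 1.1333 L/s.
R = (PIP − Pplat)/V̇ = (34 − 8) / 1.1333 = 26.0/1.1333 = 22.942 cmH2O·s/L.
C = Vt/(Pplat − PEEP) = 415.0 / (8 − 0) = 415.0/8.0 = 51.875 mL/cmH2O.
τ = R × C = 22.942 × 0.05188 L/cmH2O = 1.19 s.
Fraction remaining = e^(−Te/τ) = e^(−2.79/1.19) = 0.09589.
Trapped volume = 415.0 × 0.09589 = 39.794 mL.

40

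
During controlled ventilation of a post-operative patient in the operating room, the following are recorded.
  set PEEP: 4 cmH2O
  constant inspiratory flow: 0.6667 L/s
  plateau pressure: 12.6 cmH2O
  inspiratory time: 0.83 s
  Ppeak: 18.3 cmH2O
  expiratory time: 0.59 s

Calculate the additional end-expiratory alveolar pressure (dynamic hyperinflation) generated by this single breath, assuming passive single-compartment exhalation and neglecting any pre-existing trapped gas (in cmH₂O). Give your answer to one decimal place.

2.9

Vt = flow × Ti = 0.6667 L/s × 0.83 s × 1000 mL/L = 553.36 mL.
R = (PIP − Pplat)/V̇ = (18.3 − 12.6) / 0.6667 = 5.7/0.6667 = 8.55 cmH2O·s/L.
C = Vt/(Pplat − PEEP) = 553.36 / (12.6 − 4) = 553.36/8.6 = 64.344 mL/cmH2O.
τ = R × C = 8.55 × 0.06434 L/cmH2O = 0.5501 s.
Fraction remaining = e^(−Te/τ) = e^(−0.59/0.5501) = 0.3421; trapped volume = 553.36 × 0.3421 = 189.3 mL.
Additional alveolar pressure from trapping ≈ V_trapped / C = 189.3 / 64.344 = 2.942 cmH2O.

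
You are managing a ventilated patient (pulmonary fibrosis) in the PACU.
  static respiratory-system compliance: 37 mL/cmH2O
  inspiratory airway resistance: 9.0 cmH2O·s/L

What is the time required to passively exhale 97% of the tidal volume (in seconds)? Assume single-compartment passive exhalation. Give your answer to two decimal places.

1.17

τ = R × C = 9.0 × 37 mL/cmH2O = 9.0 × 0.037 L/cmH2O = 0.333 s.
Exhaled fraction f = 1 − e^(−t/τ) → t = −τ·ln(1 − f) = −0.333·ln(0.03) = 1.168 s.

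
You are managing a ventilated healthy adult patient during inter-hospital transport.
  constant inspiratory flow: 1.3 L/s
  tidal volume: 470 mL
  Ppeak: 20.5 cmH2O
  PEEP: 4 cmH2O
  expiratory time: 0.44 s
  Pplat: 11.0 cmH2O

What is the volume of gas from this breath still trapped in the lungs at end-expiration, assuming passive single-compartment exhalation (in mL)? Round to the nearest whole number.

R = (PIP − Pplat)/V̇ = (20.5 − 11.0) / 1.3 = 9.5/1.3 = 7.308 cmH2O·s/L.
C = Vt/(Pplat − PEEP) = 470.0 / (11.0 − 4) = 470.0/7.0 = 67.143 mL/cmH2O.
τ = R × C = 7.308 × 0.06714 L/cmH2O = 0.4907 s.
Fraction remaining = e^(−Te/τ) = e^(−0.44/0.4907) = 0.4079.
Trapped volume = 470.0 × 0.4079 = 191.71 mL.

192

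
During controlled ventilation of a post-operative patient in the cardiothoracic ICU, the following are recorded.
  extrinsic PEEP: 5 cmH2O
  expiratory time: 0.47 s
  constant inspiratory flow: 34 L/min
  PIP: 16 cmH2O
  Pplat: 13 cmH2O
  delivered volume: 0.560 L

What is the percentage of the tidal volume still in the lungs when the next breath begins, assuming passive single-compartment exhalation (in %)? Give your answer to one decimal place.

28.1

Flow: 34 L/min ÷ 60 = 0.5667 L/s.
R = (PIP − Pplat)/V̇ = (16 − 13) / 0.5667 = 3.0/0.5667 = 5.294 cmH2O·s/L.
C = Vt/(Pplat − PEEP) = 560.0 / (13 − 5) = 560.0/8.0 = 70.0 mL/cmH2O.
τ = R × C = 5.294 × 0.07 L/cmH2O = 0.3706 s.
Fraction remaining at end-expiration = e^(−Te/τ) = e^(−0.47/0.3706) = 0.2813 → 28.13%.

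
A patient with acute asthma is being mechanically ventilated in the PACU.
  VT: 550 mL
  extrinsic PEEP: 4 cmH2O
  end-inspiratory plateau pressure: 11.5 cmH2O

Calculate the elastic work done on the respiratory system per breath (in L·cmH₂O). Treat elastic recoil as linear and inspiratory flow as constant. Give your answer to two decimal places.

2.06

Elastic work ≈ ½ × (Pplat − PEEP) × Vt = 0.5 × (11.5 − 4) × 0.550 L = 0.5 × 7.5 × 0.550 = 2.063 L·cmH2O.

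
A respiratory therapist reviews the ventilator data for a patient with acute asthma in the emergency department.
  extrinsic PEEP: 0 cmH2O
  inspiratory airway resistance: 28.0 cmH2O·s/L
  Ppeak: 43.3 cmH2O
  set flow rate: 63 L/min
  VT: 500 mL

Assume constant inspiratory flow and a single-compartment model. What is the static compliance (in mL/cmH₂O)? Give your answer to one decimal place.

Flow: 63 L/min ÷ 60 = 1.05 L/s.
Equation of motion (constant flow): PIP = Vt/C + R·V̇ + PEEP.
Vt/C = PIP − R·V̇ − PEEP = 43.3 − 28.0×1.05 − 0 = 43.3 − 29.4 − 0 = 13.9 cmH2O.
C = Vt / 13.9 = 500 / 13.9 = 35.971 mL/cmH2O.

36.0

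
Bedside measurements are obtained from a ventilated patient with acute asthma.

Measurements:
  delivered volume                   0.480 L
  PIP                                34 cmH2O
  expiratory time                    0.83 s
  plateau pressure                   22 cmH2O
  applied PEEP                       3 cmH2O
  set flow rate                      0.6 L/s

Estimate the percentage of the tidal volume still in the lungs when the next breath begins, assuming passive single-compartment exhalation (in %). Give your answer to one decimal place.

19.3

R = (PIP − Pplat)/V̇ = (34 − 22) / 0.6 = 12.0/0.6 = 20.0 cmH2O·s/L.
C = Vt/(Pplat − PEEP) = 480.0 / (22 − 3) = 480.0/19.0 = 25.263 mL/cmH2O.
τ = R × C = 20.0 × 0.02526 L/cmH2O = 0.5052 s.
Fraction remaining at end-expiration = e^(−Te/τ) = e^(−0.83/0.5052) = 0.1934 → 19.34%.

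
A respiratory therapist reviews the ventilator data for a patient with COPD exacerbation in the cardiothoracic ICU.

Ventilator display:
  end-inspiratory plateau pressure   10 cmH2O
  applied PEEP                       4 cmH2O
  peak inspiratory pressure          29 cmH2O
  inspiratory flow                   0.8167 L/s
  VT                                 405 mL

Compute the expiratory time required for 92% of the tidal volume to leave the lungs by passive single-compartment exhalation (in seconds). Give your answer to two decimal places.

R = (PIP − Pplat)/V̇ = (29 − 10) / 0.8167 = 19.0/0.8167 = 23.264 cmH2O·s/L.
C = Vt/(Pplat − PEEP) = 405.0 / (10 − 4) = 405.0/6.0 = 67.5 mL/cmH2O.
τ = R × C = 23.264 × 0.0675 L/cmH2O = 1.57 s.
t = −τ·ln(1 − 0.92) = −1.57·ln(0.08) = 3.965 s.

3.97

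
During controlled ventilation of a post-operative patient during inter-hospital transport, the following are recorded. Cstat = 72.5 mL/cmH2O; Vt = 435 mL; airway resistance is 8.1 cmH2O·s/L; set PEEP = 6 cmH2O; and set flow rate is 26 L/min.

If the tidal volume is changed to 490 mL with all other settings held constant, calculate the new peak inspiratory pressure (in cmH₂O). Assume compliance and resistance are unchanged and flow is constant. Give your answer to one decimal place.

Flow: 26 L/min ÷ 60 = 0.4333 L/s.
PIP = Vt/C + R·V̇ + PEEP (constant-flow equation of motion).
Only the elastic term changes: ΔPIP = ΔVt / C = (490 − 435) / 72.5 = 0.7586 cmH2O.
Original PIP = 435/72.5 + 8.1×0.4333 + 6 = 15.51 cmH2O; new PIP = 15.51 + (0.7586) = 16.269 cmH2O.

16.3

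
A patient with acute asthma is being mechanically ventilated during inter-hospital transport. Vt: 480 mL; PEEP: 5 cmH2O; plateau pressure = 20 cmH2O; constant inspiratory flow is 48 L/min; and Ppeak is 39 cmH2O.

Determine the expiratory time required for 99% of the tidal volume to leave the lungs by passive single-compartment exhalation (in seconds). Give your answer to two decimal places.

3.50

Flow: 48 L/min ÷ 60 = 0.8 L/s.
R = (PIP − Pplat)/V̇ = (39 − 20) / 0.8 = 19.0/0.8 = 23.75 cmH2O·s/L.
C = Vt/(Pplat − PEEP) = 480.0 / (20 − 5) = 480.0/15.0 = 32.0 mL/cmH2O.
τ = R × C = 23.75 × 0.032 L/cmH2O = 0.76 s.
t = −τ·ln(1 − 0.99) = −0.76·ln(0.01) = 3.5 s.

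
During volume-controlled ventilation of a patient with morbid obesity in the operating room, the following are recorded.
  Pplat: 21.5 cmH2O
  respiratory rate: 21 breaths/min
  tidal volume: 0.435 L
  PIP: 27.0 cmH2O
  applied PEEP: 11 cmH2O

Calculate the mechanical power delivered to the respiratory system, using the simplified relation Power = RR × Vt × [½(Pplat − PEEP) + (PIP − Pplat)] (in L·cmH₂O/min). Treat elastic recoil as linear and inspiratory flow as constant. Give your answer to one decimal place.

Per-breath work = Vt × [½(Pplat−PEEP) + (PIP−Pplat)] = 0.435 × [0.5×10.5 + 5.5] = 0.435 × 10.75 = 4.676 L·cmH2O.
Power = 21 × 4.676 = 98.196 L·cmH2O/min.

98.2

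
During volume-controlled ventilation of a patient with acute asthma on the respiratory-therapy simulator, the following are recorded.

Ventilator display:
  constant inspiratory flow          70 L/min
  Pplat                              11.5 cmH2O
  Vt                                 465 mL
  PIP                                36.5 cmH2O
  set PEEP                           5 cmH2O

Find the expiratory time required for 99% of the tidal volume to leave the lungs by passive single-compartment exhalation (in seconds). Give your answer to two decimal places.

Flow: 70 L/min ÷ 60 = 1.1667 L/s.
R = (PIP − Pplat)/V̇ = (36.5 − 11.5) / 1.1667 = 25.0/1.1667 = 21.428 cmH2O·s/L.
C = Vt/(Pplat − PEEP) = 465.0 / (11.5 − 5) = 465.0/6.5 = 71.538 mL/cmH2O.
τ = R × C = 21.428 × 0.07154 L/cmH2O = 1.533 s.
t = −τ·ln(1 − 0.99) = −1.533·ln(0.01) = 7.06 s.

7.06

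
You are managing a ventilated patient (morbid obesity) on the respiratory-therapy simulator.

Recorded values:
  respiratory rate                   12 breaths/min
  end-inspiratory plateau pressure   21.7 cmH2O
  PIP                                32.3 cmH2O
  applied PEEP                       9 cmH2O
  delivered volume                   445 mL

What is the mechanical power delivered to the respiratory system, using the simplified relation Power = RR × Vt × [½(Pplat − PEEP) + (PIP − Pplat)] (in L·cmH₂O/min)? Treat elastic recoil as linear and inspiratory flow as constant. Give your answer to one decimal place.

Per-breath work = Vt × [½(Pplat−PEEP) + (PIP−Pplat)] = 0.445 × [0.5×12.7 + 10.6] = 0.445 × 16.95 = 7.543 L·cmH2O.
Power = 12 × 7.543 = 90.516 L·cmH2O/min.

90.5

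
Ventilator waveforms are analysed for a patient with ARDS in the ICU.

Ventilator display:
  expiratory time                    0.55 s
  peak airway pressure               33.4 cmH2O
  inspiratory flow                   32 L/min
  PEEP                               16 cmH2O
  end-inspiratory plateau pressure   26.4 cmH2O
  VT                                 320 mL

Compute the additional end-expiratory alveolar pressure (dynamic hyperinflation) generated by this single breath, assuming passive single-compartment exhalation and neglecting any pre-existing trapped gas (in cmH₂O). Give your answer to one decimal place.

Flow: 32 L/min ÷ 60 = 0.5333 L/s.
R = (PIP − Pplat)/V̇ = (33.4 − 26.4) / 0.5333 = 7.0/0.5333 = 13.126 cmH2O·s/L.
C = Vt/(Pplat − PEEP) = 320.0 / (26.4 − 16) = 320.0/10.4 = 30.769 mL/cmH2O.
τ = R × C = 13.126 × 0.03077 L/cmH2O = 0.4039 s.
Fraction remaining = e^(−Te/τ) = e^(−0.55/0.4039) = 0.2562; trapped volume = 320.0 × 0.2562 = 81.984 mL.
Additional alveolar pressure from trapping ≈ V_trapped / C = 81.984 / 30.769 = 2.664 cmH2O.

2.7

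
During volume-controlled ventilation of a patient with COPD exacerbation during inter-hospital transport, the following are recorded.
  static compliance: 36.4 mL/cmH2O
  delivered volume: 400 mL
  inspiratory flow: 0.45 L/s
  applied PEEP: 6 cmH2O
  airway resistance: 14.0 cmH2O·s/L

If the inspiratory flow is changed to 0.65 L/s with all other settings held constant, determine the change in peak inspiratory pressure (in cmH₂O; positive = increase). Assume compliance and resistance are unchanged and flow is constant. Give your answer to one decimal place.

2.8

PIP = Vt/C + R·V̇ + PEEP (constant-flow equation of motion).
Only the resistive term changes: ΔPIP = R × ΔV̇ = 14.0 × (0.65 − 0.45) = 14.0 × 0.2 = 2.8 cmH2O.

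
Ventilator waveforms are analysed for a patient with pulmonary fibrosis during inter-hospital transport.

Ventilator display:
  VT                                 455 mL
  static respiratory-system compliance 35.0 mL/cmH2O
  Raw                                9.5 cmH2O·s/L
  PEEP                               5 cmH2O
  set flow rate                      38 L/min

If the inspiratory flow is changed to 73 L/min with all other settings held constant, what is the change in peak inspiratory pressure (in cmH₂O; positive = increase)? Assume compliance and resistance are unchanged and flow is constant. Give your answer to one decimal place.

5.5

Flow: 38 L/min ÷ 60 = 0.6333 L/s.
New flow: 73 L/min ÷ 60 = 1.2167 L/s.
PIP = Vt/C + R·V̇ + PEEP (constant-flow equation of motion).
Only the resistive term changes: ΔPIP = R × ΔV̇ = 9.5 × (1.2167 − 0.6333) = 9.5 × 0.5834 = 5.542 cmH2O.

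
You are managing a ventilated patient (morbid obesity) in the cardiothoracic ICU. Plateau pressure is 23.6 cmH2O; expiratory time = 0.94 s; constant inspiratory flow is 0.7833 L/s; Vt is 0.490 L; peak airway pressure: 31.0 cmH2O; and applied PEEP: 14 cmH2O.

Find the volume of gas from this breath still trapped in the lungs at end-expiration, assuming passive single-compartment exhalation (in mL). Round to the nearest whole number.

70

R = (PIP − Pplat)/V̇ = (31.0 − 23.6) / 0.7833 = 7.4/0.7833 = 9.447 cmH2O·s/L.
C = Vt/(Pplat − PEEP) = 490.0 / (23.6 − 14) = 490.0/9.6 = 51.042 mL/cmH2O.
τ = R × C = 9.447 × 0.05104 L/cmH2O = 0.4822 s.
Fraction remaining = e^(−Te/τ) = e^(−0.94/0.4822) = 0.1424.
Trapped volume = 490.0 × 0.1424 = 69.776 mL.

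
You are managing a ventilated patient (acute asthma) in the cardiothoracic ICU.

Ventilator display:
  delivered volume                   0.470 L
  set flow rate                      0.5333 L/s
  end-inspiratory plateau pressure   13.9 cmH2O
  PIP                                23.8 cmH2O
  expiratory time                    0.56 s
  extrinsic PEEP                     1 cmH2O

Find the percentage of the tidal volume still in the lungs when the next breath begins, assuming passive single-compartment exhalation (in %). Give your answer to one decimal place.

R = (PIP − Pplat)/V̇ = (23.8 − 13.9) / 0.5333 = 9.9/0.5333 = 18.564 cmH2O·s/L.
C = Vt/(Pplat − PEEP) = 470.0 / (13.9 − 1) = 470.0/12.9 = 36.434 mL/cmH2O.
τ = R × C = 18.564 × 0.03643 L/cmH2O = 0.6763 s.
Fraction remaining at end-expiration = e^(−Te/τ) = e^(−0.56/0.6763) = 0.4369 → 43.69%.

43.7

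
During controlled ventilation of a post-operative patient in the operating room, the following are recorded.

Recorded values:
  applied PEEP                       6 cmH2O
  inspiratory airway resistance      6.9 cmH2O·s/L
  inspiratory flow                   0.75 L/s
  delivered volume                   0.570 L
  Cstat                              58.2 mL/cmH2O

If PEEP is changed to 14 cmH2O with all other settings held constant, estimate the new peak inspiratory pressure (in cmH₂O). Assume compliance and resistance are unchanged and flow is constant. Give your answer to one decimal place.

29.0

PIP = Vt/C + R·V̇ + PEEP (constant-flow equation of motion).
Only the baseline term changes: ΔPIP = ΔPEEP = 14 − 6 = 8.0 cmH2O.
Original PIP = 570/58.2 + 6.9×0.75 + 6 = 20.969 cmH2O; new PIP = 20.969 + (8.0) = 28.969 cmH2O.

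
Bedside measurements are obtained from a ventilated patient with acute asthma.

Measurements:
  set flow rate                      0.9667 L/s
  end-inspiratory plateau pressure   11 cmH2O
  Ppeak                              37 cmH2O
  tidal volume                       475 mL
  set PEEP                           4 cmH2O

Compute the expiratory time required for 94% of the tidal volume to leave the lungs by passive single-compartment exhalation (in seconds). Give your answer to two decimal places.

5.13

R = (PIP − Pplat)/V̇ = (37 − 11) / 0.9667 = 26.0/0.9667 = 26.896 cmH2O·s/L.
C = Vt/(Pplat − PEEP) = 475.0 / (11 − 4) = 475.0/7.0 = 67.857 mL/cmH2O.
τ = R × C = 26.896 × 0.06786 L/cmH2O = 1.825 s.
t = −τ·ln(1 − 0.94) = −1.825·ln(0.06) = 5.134 s.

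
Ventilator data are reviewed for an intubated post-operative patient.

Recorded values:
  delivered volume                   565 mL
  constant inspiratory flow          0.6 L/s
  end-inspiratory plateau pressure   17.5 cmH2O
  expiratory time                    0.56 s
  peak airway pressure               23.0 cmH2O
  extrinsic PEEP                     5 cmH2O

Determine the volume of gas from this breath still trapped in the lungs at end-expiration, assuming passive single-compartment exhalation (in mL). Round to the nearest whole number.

R = (PIP − Pplat)/V̇ = (23.0 − 17.5) / 0.6 = 5.5/0.6 = 9.167 cmH2O·s/L.
C = Vt/(Pplat − PEEP) = 565.0 / (17.5 − 5) = 565.0/12.5 = 45.2 mL/cmH2O.
τ = R × C = 9.167 × 0.0452 L/cmH2O = 0.4143 s.
Fraction remaining = e^(−Te/τ) = e^(−0.56/0.4143) = 0.2588.
Trapped volume = 565.0 × 0.2588 = 146.22 mL.

146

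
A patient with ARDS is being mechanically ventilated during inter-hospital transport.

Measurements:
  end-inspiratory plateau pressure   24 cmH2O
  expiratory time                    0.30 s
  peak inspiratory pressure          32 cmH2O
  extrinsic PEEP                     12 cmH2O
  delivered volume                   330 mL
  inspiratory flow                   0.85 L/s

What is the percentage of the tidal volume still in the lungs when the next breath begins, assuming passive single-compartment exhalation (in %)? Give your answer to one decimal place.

31.4

R = (PIP − Pplat)/V̇ = (32 − 24) / 0.85 = 8.0/0.85 = 9.412 cmH2O·s/L.
C = Vt/(Pplat − PEEP) = 330.0 / (24 − 12) = 330.0/12.0 = 27.5 mL/cmH2O.
τ = R × C = 9.412 × 0.0275 L/cmH2O = 0.2588 s.
Fraction remaining at end-expiration = e^(−Te/τ) = e^(−0.30/0.2588) = 0.3137 → 31.37%.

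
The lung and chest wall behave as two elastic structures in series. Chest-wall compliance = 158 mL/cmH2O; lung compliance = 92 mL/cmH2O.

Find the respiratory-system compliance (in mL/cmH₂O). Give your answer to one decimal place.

58.1

Lung and chest wall are elastances in series: 1/Crs = 1/CL + 1/Ccw.
1/Crs = 1/92 + 1/158 = 0.0172.
Crs = 58.14 mL/cmH2O.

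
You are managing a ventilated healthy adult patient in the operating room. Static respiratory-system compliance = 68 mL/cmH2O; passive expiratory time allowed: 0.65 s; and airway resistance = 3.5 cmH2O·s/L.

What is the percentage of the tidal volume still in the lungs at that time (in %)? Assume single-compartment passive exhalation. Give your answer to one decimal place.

τ = R × C = 3.5 × 68 mL/cmH2O = 3.5 × 0.068 L/cmH2O = 0.238 s.
Passive exhalation: V(t)/V₀ = e^(−t/τ) = e^(−0.65/0.238) = 0.06515.
Fraction remaining = 0.06515 → 6.515%.

6.5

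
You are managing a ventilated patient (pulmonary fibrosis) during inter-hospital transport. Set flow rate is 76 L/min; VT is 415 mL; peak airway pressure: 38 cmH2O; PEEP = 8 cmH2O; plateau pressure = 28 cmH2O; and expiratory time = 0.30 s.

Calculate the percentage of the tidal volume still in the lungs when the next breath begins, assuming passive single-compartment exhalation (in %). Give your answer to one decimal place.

Flow: 76 L/min ÷ 60 = 1.2667 L/s.
R = (PIP − Pplat)/V̇ = (38 − 28) / 1.2667 = 10.0/1.2667 = 7.895 cmH2O·s/L.
C = Vt/(Pplat − PEEP) = 415.0 / (28 − 8) = 415.0/20.0 = 20.75 mL/cmH2O.
τ = R × C = 7.895 × 0.02075 L/cmH2O = 0.1638 s.
Fraction remaining at end-expiration = e^(−Te/τ) = e^(−0.30/0.1638) = 0.1602 → 16.02%.

16.0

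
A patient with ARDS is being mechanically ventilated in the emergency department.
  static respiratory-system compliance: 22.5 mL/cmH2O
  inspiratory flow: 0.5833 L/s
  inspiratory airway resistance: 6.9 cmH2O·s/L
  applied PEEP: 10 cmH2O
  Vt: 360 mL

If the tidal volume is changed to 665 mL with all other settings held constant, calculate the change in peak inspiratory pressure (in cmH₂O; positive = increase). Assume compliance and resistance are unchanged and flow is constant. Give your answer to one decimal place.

PIP = Vt/C + R·V̇ + PEEP (constant-flow equation of motion).
Only the elastic term changes: ΔPIP = ΔVt / C = (665 − 360) / 22.5 = 13.556 cmH2O.

13.6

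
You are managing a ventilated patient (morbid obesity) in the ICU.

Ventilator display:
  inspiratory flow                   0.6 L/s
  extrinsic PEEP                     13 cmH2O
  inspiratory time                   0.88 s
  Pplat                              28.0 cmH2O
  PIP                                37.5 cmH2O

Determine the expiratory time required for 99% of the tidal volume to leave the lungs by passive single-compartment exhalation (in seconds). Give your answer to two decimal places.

Vt = flow × Ti = 0.6 L/s × 0.88 s × 1000 mL/L = 528.0 mL.
R = (PIP − Pplat)/V̇ = (37.5 − 28.0) / 0.6 = 9.5/0.6 = 15.833 cmH2O·s/L.
C = Vt/(Pplat − PEEP) = 528.0 / (28.0 − 13) = 528.0/15.0 = 35.2 mL/cmH2O.
τ = R × C = 15.833 × 0.0352 L/cmH2O = 0.5573 s.
t = −τ·ln(1 − 0.99) = −0.5573·ln(0.01) = 2.566 s.

2.57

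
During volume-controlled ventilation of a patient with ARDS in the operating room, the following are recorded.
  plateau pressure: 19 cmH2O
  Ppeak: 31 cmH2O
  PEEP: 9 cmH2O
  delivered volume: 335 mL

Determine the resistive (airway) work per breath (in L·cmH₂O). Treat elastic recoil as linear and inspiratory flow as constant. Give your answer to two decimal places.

With constant inspiratory flow the resistive pressure is constant at PIP − Pplat = 31 − 19 = 12.0 cmH2O, so resistive work = 12.0 × 0.335 = 4.02 L·cmH2O.

4.02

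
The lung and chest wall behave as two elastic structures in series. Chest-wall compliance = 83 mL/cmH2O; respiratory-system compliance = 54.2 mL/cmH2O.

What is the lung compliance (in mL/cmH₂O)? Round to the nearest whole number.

1/CL = 1/Crs − 1/Ccw.
1/CL = 1/54.2 − 1/83 = 0.006402.
CL = 156.2 mL/cmH2O.

156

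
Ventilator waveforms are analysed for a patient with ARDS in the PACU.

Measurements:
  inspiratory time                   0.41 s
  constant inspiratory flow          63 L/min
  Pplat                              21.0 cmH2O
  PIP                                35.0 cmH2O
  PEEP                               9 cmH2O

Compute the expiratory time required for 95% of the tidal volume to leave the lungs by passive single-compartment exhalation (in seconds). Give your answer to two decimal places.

Flow: 63 L/min ÷ 60 = 1.05 L/s.
Vt = flow × Ti = 1.05 L/s × 0.41 s × 1000 mL/L = 430.5 mL.
R = (PIP − Pplat)/V̇ = (35.0 − 21.0) / 1.05 = 14.0/1.05 = 13.333 cmH2O·s/L.
C = Vt/(Pplat − PEEP) = 430.5 / (21.0 − 9) = 430.5/12.0 = 35.875 mL/cmH2O.
τ = R × C = 13.333 × 0.03588 L/cmH2O = 0.4784 s.
t = −τ·ln(1 − 0.95) = −0.4784·ln(0.05) = 1.433 s.

1.43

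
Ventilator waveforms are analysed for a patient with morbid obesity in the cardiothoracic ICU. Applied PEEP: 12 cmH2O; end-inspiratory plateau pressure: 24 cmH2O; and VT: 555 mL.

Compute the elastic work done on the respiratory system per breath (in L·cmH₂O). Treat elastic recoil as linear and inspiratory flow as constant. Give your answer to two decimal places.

3.33

Elastic work ≈ ½ × (Pplat − PEEP) × Vt = 0.5 × (24 − 12) × 0.555 L = 0.5 × 12.0 × 0.555 = 3.33 L·cmH2O.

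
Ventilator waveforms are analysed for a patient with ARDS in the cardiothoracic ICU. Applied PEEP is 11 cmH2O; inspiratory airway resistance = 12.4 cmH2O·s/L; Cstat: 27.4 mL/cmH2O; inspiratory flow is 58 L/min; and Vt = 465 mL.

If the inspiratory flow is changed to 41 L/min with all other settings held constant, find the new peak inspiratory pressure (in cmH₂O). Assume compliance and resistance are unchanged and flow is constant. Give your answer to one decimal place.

Flow: 58 L/min ÷ 60 = 0.9667 L/s.
New flow: 41 L/min ÷ 60 = 0.6833 L/s.
PIP = Vt/C + R·V̇ + PEEP (constant-flow equation of motion).
Only the resistive term changes: ΔPIP = R × ΔV̇ = 12.4 × (0.6833 − 0.9667) = 12.4 × -0.2834 = -3.514 cmH2O.
Original PIP = 465/27.4 + 12.4×0.9667 + 11 = 39.958 cmH2O; new PIP = 39.958 + (-3.514) = 36.444 cmH2O.

36.4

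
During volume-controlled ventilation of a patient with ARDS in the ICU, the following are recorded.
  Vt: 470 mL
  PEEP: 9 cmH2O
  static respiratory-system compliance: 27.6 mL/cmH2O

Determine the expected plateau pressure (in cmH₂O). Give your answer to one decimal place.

26.0

Pplat = PEEP + Vt / Cstat = 9 + 470 / 27.6 = 9 + 17.029 = 26.029 cmH2O.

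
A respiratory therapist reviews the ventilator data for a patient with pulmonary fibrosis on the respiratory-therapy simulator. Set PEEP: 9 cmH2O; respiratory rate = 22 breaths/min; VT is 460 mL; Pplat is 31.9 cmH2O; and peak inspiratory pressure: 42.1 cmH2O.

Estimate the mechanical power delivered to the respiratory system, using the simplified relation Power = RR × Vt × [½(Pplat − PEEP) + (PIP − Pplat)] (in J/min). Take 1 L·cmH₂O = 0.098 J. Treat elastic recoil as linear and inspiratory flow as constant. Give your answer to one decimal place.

Per-breath work = Vt × [½(Pplat−PEEP) + (PIP−Pplat)] = 0.460 × [0.5×22.9 + 10.2] = 0.460 × 21.65 = 9.959 L·cmH2O.
Power = 22 × 9.959 = 219.1 L·cmH2O/min.
× 0.098 J/(L·cmH2O) → 21.472 J/min.

21.5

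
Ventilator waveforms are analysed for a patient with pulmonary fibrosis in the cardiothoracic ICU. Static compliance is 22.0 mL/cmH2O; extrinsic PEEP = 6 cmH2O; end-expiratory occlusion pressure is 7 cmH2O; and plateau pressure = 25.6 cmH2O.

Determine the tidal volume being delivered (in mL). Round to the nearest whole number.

409

End-expiratory occlusion gives total PEEP = 7 cmH2O (intrinsic PEEP = 7 − 6 = 1). Use total PEEP for the elastic gradient.
Vt = Cstat × (Pplat − PEEPtotal) = 22.0 × (25.6 − 7) = 22.0 × 18.6 = 409.2 mL.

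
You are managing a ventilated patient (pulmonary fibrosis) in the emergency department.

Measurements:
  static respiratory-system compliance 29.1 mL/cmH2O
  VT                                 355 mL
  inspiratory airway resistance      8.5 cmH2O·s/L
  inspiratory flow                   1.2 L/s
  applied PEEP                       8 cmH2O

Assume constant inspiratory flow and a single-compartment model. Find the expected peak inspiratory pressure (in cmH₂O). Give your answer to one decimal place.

Equation of motion (constant flow): PIP = Vt/C + R·V̇ + PEEP.
PIP = 355/29.1 + 8.5×1.2 + 8 = 12.199 + 10.2 + 8 = 30.399 cmH2O.

30.4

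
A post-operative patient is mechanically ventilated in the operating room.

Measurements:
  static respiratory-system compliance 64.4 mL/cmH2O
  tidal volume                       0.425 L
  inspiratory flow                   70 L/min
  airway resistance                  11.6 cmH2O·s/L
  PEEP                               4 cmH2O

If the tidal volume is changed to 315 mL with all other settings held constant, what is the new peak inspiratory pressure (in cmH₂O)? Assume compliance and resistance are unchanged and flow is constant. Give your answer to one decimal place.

22.4

Flow: 70 L/min ÷ 60 = 1.1667 L/s.
PIP = Vt/C + R·V̇ + PEEP (constant-flow equation of motion).
Only the elastic term changes: ΔPIP = ΔVt / C = (315 − 425) / 64.4 = -1.708 cmH2O.
Original PIP = 425/64.4 + 11.6×1.1667 + 4 = 24.133 cmH2O; new PIP = 24.133 + (-1.708) = 22.425 cmH2O.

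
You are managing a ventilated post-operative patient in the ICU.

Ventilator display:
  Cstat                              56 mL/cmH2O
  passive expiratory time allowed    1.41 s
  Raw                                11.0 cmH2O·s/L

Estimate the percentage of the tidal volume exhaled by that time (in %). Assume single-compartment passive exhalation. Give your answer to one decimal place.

89.9

τ = R × C = 11.0 × 56 mL/cmH2O = 11.0 × 0.056 L/cmH2O = 0.616 s.
Passive exhalation: V(t)/V₀ = e^(−t/τ) = e^(−1.41/0.616) = 0.1014.
Fraction exhaled = 1 − 0.1014 = 0.8986 → 89.86%.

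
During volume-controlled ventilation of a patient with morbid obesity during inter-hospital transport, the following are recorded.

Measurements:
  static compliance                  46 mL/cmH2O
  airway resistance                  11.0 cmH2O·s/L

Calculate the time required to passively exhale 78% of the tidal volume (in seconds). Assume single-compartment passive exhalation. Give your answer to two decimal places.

0.77

τ = R × C = 11.0 × 46 mL/cmH2O = 11.0 × 0.046 L/cmH2O = 0.506 s.
Exhaled fraction f = 1 − e^(−t/τ) → t = −τ·ln(1 − f) = −0.506·ln(0.22) = 0.7661 s.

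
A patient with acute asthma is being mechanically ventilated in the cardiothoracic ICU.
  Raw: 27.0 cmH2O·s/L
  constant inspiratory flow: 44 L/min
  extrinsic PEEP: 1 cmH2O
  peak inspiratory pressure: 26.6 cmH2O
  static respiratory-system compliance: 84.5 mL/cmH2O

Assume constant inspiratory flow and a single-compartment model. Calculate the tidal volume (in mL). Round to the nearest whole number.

490

Flow: 44 L/min ÷ 60 = 0.7333 L/s.
Equation of motion (constant flow): PIP = Vt/C + R·V̇ + PEEP.
Vt/C = PIP − R·V̇ − PEEP = 26.6 − 19.799 − 1 = 5.801 cmH2O.
Vt = C × 5.801 = 84.5 × 5.801 = 490.18 mL.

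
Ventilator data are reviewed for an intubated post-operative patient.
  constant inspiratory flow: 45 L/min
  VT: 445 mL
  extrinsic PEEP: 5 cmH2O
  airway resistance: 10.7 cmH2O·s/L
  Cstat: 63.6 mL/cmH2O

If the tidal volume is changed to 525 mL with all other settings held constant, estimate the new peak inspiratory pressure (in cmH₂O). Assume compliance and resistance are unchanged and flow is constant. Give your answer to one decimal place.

Flow: 45 L/min ÷ 60 = 0.75 L/s.
PIP = Vt/C + R·V̇ + PEEP (constant-flow equation of motion).
Only the elastic term changes: ΔPIP = ΔVt / C = (525 − 445) / 63.6 = 1.258 cmH2O.
Original PIP = 445/63.6 + 10.7×0.75 + 5 = 20.022 cmH2O; new PIP = 20.022 + (1.258) = 21.28 cmH2O.

21.3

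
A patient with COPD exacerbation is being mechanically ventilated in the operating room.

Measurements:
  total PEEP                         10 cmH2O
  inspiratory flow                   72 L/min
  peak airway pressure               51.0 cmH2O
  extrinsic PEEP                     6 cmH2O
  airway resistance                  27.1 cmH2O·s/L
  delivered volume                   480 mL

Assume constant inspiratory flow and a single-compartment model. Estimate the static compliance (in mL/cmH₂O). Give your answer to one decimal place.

Flow: 72 L/min ÷ 60 = 1.2 L/s.
Total PEEP = 10 cmH2O (set 6 + intrinsic 4); this is the baseline alveolar pressure.
Equation of motion (constant flow): PIP = Vt/C + R·V̇ + PEEP.
Vt/C = PIP − R·V̇ − PEEP = 51.0 − 27.1×1.2 − 10 = 51.0 − 32.52 − 10 = 8.48 cmH2O.
C = Vt / 8.48 = 480 / 8.48 = 56.604 mL/cmH2O.

56.6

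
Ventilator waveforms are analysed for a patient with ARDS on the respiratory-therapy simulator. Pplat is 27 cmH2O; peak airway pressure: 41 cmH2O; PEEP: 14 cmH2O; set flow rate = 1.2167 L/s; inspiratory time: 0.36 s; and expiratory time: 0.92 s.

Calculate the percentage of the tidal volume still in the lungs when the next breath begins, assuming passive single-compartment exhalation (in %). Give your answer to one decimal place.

9.3

Vt = flow × Ti = 1.2167 L/s × 0.36 s × 1000 mL/L = 438.01 mL.
R = (PIP − Pplat)/V̇ = (41 − 27) / 1.2167 = 14.0/1.2167 = 11.507 cmH2O·s/L.
C = Vt/(Pplat − PEEP) = 438.01 / (27 − 14) = 438.01/13.0 = 33.693 mL/cmH2O.
τ = R × C = 11.507 × 0.03369 L/cmH2O = 0.3877 s.
Fraction remaining at end-expiration = e^(−Te/τ) = e^(−0.92/0.3877) = 0.0932 → 9.32%.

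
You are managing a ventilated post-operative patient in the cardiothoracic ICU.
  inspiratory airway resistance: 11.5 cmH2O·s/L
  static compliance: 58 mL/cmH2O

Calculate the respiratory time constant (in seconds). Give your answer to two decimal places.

τ = R × C = 11.5 × 58 mL/cmH2O = 11.5 × 0.058 L/cmH2O = 0.667 s.

0.67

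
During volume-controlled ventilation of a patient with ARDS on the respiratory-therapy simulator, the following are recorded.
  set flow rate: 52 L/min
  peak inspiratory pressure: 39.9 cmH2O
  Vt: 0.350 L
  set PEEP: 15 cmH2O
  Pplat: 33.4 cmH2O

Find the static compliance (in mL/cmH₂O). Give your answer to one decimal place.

Cstat = Vt / (Pplat − PEEP) = 350 / (33.4 − 15) = 350 / 18.4 = 19.022 mL/cmH2O.

19.0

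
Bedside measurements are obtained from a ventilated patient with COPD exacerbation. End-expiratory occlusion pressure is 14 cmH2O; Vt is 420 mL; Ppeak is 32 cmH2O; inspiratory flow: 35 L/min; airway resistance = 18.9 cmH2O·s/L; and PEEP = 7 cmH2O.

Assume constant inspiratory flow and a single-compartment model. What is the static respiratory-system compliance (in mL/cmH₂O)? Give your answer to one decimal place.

Flow: 35 L/min ÷ 60 = 0.5833 L/s.
Total PEEP = 14 cmH2O (set 7 + intrinsic 7); this is the baseline alveolar pressure.
Equation of motion (constant flow): PIP = Vt/C + R·V̇ + PEEP.
Vt/C = PIP − R·V̇ − PEEP = 32 − 18.9×0.5833 − 14 = 32 − 11.024 − 14 = 6.976 cmH2O.
C = Vt / 6.976 = 420 / 6.976 = 60.206 mL/cmH2O.

60.2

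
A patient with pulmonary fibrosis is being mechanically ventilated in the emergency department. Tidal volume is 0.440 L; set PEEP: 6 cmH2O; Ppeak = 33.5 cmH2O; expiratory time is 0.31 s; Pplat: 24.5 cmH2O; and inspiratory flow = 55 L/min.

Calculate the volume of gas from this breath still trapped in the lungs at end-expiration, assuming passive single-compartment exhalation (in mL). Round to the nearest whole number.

117

Flow: 55 L/min ÷ 60 = 0.9167 L/s.
R = (PIP − Pplat)/V̇ = (33.5 − 24.5) / 0.9167 = 9.0/0.9167 = 9.818 cmH2O·s/L.
C = Vt/(Pplat − PEEP) = 440.0 / (24.5 − 6) = 440.0/18.5 = 23.784 mL/cmH2O.
τ = R × C = 9.818 × 0.02378 L/cmH2O = 0.2335 s.
Fraction remaining = e^(−Te/τ) = e^(−0.31/0.2335) = 0.2651.
Trapped volume = 440.0 × 0.2651 = 116.64 mL.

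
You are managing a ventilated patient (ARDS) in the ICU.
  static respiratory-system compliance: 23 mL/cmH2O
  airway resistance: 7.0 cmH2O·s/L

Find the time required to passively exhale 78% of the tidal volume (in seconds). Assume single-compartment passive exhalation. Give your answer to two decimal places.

0.24

τ = R × C = 7.0 × 23 mL/cmH2O = 7.0 × 0.023 L/cmH2O = 0.161 s.
Exhaled fraction f = 1 − e^(−t/τ) → t = −τ·ln(1 − f) = −0.161·ln(0.22) = 0.2438 s.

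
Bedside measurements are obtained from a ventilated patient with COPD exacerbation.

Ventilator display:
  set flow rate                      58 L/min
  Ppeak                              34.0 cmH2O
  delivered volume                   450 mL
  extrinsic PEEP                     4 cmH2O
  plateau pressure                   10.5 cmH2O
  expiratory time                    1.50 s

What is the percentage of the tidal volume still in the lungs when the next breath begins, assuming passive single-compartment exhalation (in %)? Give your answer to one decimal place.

Flow: 58 L/min ÷ 60 = 0.9667 L/s.
R = (PIP − Pplat)/V̇ = (34.0 − 10.5) / 0.9667 = 23.5/0.9667 = 24.31 cmH2O·s/L.
C = Vt/(Pplat − PEEP) = 450.0 / (10.5 − 4) = 450.0/6.5 = 69.231 mL/cmH2O.
τ = R × C = 24.31 × 0.06923 L/cmH2O = 1.683 s.
Fraction remaining at end-expiration = e^(−Te/τ) = e^(−1.50/1.683) = 0.4101 → 41.01%.

41.0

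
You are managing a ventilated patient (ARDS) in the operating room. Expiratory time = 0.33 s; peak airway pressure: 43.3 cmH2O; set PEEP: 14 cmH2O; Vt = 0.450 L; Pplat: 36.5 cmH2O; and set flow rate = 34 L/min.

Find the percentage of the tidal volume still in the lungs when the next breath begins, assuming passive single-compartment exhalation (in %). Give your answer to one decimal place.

Flow: 34 L/min ÷ 60 = 0.5667 L/s.
R = (PIP − Pplat)/V̇ = (43.3 − 36.5) / 0.5667 = 6.8/0.5667 = 11.999 cmH2O·s/L.
C = Vt/(Pplat − PEEP) = 450.0 / (36.5 − 14) = 450.0/22.5 = 20.0 mL/cmH2O.
τ = R × C = 11.999 × 0.02 L/cmH2O = 0.24 s.
Fraction remaining at end-expiration = e^(−Te/τ) = e^(−0.33/0.24) = 0.2528 → 25.28%.

25.3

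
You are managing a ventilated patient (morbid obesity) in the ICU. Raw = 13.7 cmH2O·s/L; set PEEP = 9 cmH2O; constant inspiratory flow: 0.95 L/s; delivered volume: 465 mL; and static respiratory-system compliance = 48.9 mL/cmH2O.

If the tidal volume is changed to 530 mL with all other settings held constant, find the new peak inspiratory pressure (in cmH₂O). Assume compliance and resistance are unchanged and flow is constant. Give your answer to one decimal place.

32.9

PIP = Vt/C + R·V̇ + PEEP (constant-flow equation of motion).
Only the elastic term changes: ΔPIP = ΔVt / C = (530 − 465) / 48.9 = 1.329 cmH2O.
Original PIP = 465/48.9 + 13.7×0.95 + 9 = 31.524 cmH2O; new PIP = 31.524 + (1.329) = 32.853 cmH2O.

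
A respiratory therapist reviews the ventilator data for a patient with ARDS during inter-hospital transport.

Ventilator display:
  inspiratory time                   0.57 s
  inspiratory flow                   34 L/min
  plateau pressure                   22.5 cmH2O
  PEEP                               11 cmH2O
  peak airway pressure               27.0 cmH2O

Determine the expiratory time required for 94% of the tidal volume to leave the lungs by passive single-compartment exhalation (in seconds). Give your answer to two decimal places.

0.63

Flow: 34 L/min ÷ 60 = 0.5667 L/s.
Vt = flow × Ti = 0.5667 L/s × 0.57 s × 1000 mL/L = 323.02 mL.
R = (PIP − Pplat)/V̇ = (27.0 − 22.5) / 0.5667 = 4.5/0.5667 = 7.941 cmH2O·s/L.
C = Vt/(Pplat − PEEP) = 323.02 / (22.5 − 11) = 323.02/11.5 = 28.089 mL/cmH2O.
τ = R × C = 7.941 × 0.02809 L/cmH2O = 0.2231 s.
t = −τ·ln(1 − 0.94) = −0.2231·ln(0.06) = 0.6277 s.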